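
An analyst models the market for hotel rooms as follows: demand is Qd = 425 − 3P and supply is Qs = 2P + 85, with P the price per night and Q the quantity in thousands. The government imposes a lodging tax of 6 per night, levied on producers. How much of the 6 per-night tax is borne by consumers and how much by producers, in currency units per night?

Before the tax: set 425 − 3P = 2P + 85 → P* = 68, Q* = 221.
With the tax collected from producers, supply shifts: Qs = 2(P − 6) + 85.
New equilibrium: consumers pay 70.4, producers receive 64.4, Q = 213.8. (Wedge: Pb − Ps = 6.)
Burden on consumers: 2.4; on producers: 3.6. (They sum to 6.)
The less price-elastic side of the market bears the larger share of a per-unit tax.

Consumers bear 2.4 per night; producers bear 3.6 per night.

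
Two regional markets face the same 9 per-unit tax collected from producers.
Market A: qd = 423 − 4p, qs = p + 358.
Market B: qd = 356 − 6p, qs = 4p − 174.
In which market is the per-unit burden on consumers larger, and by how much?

Market B, by 1.8.

Market A: pre-tax p* = 13, q* = 371; post-tax q = 363.8; per-unit burden on consumers = 1.8.
Market B: pre-tax p* = 53, q* = 38; post-tax q = 16.4; per-unit burden on consumers = 3.6.
Difference: 1.8 vs 3.6 → market B is larger by 1.8.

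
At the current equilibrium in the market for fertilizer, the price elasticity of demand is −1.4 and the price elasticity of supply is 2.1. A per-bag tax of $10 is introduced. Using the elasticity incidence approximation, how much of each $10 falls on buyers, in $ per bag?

Buyers bear ≈ $6 per bag.

Incidence ratio: buyers' share ≈ εs / (εs + |εd|) = 2.1 / (2.1 + 1.4) = 0.6.
So buyers bear ≈ 0.6 × $10 = $6; producers bear $4.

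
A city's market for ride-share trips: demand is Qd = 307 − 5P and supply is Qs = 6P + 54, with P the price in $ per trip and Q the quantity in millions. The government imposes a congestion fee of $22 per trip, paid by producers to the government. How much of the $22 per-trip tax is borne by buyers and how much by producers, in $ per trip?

Before the tax: set 307 − 5P = 6P + 54 → P* = $23, Q* = 192.
With the tax collected from producers, supply shifts: Qs = 6(P − 22) + 54.
Solving gives Q = 132 with buyers paying $35 and producers receiving $13 (the $22 wedge).
Burden on buyers: $12; on producers: $10. (They sum to $22.)

Buyers bear $12 per trip; producers bear $10 per trip.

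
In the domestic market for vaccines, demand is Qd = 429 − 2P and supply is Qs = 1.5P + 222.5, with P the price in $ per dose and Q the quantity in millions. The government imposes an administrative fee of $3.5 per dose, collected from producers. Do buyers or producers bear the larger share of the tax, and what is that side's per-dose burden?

Before the tax: set 429 − 2P = 1.5P + 222.5 → P* = $59, Q* = 311.
With the tax collected from producers, supply shifts: Qs = 1.5(P − 3.5) + 222.5.
Solving gives Q = 308 with buyers paying $60.5 and producers receiving $57 (the $3.5 wedge).
Per-dose burden: buyers $1.5, producers $2.
Producers take the larger share because supply is less price-elastic here (demand slope 2 vs supply slope 1.5).

Producers bear the larger share: $2 per dose.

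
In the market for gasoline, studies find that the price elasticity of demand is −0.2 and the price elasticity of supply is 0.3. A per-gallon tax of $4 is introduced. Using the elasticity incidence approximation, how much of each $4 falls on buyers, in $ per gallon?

Buyers bear ≈ $2.4 per gallon.

Incidence ratio: buyers' share ≈ εs / (εs + |εd|) = 0.3 / (0.3 + 0.2) = 0.6.
So buyers bear ≈ 0.6 × $4 = $2.4; sellers bear $1.6.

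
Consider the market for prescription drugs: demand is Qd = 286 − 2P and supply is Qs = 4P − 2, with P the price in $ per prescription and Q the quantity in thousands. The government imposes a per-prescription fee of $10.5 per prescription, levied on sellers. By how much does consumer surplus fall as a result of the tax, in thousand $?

Before the tax: set 286 − 2P = 4P − 2 → P* = $48, Q* = 190.
With the tax collected from sellers, supply shifts: Qs = 4(P − 10.5) − 2.
Solving gives Q = 176 with consumers paying $55 and sellers receiving $44.5 (the $10.5 wedge).
ΔCS is the trapezoid between Q = 176 and Q = 190 of height $7: ½ · (190 + 176) · 7 = $1281.

Consumer surplus falls by $1281 thousand.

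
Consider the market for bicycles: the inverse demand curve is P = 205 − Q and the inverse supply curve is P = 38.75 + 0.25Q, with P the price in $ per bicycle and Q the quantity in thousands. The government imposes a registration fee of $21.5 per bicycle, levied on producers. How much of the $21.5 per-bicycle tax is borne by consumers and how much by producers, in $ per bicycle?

Rewrite in direct form: Qd = 205 − P and Qs = 4P − 155.
Without the tax, 205 − P = 4P − 155 gives 5P = 360, so P* = $72 and Q* = 133.
With the tax collected from producers, supply shifts: Qs = 4(P − 21.5) − 155.
New equilibrium: consumers pay $89.2, producers receive $67.7, Q = 115.8. (Wedge: Pb − Ps = 21.5.)
Burden on consumers: $17.2; on producers: $4.3. (They sum to $21.5.)

Consumers bear $17.2 per bicycle; producers bear $4.3 per bicycle.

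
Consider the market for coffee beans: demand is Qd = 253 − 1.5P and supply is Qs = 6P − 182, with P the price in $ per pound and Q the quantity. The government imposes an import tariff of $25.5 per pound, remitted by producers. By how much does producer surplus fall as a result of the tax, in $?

Before the tax: set 253 − 1.5P = 6P − 182 → P* = $58, Q* = 166.
With the tax collected from producers, supply shifts: Qs = 6(P − 25.5) − 182.
New equilibrium: consumers pay $78.4, producers receive $52.9, Q = 135.4. (Wedge: Pb − Ps = 25.5.)
ΔPS is the trapezoid between Q = 135.4 and Q = 166 of height $5.1: ½ · (166 + 135.4) · 5.1 = $768.57.

Producer surplus falls by $768.57.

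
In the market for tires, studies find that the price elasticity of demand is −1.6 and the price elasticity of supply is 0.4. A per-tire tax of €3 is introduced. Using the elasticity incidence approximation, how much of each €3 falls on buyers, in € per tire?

Buyers bear ≈ €0.6 per tire.

Incidence ratio: buyers' share ≈ εs / (εs + |εd|) = 0.4 / (0.4 + 1.6) = 0.2.
So buyers bear ≈ 0.2 × €3 = €0.6; producers bear €2.4.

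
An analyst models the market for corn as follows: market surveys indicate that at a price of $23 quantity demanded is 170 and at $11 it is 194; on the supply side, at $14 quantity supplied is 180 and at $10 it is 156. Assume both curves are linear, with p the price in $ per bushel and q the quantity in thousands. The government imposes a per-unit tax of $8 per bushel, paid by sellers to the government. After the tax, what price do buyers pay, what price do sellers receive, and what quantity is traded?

Buyers pay $21; sellers receive $13; quantity = 174.

Demand slope: (194 − 170)/(11 − 23) = -2, so qd = 216 − 2p.
Supply slope: (156 − 180)/(10 − 14) = 6, so qs = 6p + 96.
Without the tax, 216 − 2p = 6p + 96 gives 8p = 120, so p* = $15 and q* = 186.
With the tax collected from sellers, supply shifts: qs = 6(p − 8) + 96.
New equilibrium: buyers pay $21, sellers receive $13, q = 174. (Wedge: pb − ps = 8.)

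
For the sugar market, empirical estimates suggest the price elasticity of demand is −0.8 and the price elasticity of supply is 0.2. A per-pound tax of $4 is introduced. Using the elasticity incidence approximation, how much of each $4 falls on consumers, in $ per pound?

Incidence ratio: consumers' share ≈ εs / (εs + |εd|) = 0.2 / (0.2 + 0.8) = 0.2.
So consumers bear ≈ 0.2 × $4 = $0.8; producers bear $3.2.

Consumers bear ≈ $0.8 per pound.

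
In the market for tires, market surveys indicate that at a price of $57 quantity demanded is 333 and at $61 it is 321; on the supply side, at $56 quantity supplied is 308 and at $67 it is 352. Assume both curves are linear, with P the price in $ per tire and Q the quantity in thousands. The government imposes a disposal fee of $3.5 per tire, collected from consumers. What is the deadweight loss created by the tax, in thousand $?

Demand slope: (321 − 333)/(61 − 57) = -3, so Qd = 504 − 3P.
Supply slope: (352 − 308)/(67 − 56) = 4, so Qs = 4P + 84.
Without the tax, 504 − 3P = 4P + 84 gives 7P = 420, so P* = $60 and Q* = 324.
With the tax collected from consumers, demand (in seller-price terms) shifts: Qd = 504 − 3(P + 3.5).
New equilibrium: consumers pay $62, producers receive $58.5, Q = 318. (Wedge: Pb − Ps = 3.5.)
Quantity falls by |ΔQ| = |324 − 318| = 6.
DWL = ½ · t · |ΔQ| = ½ · 3.5 · 6 = $10.5.

Deadweight loss = $10.5 thousand.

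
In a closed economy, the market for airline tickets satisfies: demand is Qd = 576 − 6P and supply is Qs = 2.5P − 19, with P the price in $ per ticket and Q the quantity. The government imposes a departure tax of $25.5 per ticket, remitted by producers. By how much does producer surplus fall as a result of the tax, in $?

Producer surplus falls by $2403.

Without the tax, 576 − 6P = 2.5P − 19 gives 8.5P = 595, so P* = $70 and Q* = 156.
With the tax collected from producers, supply shifts: Qs = 2.5(P − 25.5) − 19.
Solving gives Q = 111 with buyers paying $77.5 and producers receiving $52 (the $25.5 wedge).
ΔPS is the trapezoid between Q = 111 and Q = 156 of height $18: ½ · (156 + 111) · 18 = $2403.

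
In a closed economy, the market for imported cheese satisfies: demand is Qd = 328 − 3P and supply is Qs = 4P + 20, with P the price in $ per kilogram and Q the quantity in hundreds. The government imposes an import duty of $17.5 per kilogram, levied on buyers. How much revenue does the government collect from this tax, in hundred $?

Before the tax: set 328 − 3P = 4P + 20 → P* = $44, Q* = 196.
With the tax collected from buyers, demand (in seller-price terms) shifts: Qd = 328 − 3(P + 17.5).
New equilibrium: buyers pay $54, suppliers receive $36.5, Q = 166. (Wedge: Pb − Ps = 17.5.)
Revenue = t · Q = 17.5 · 166 = $2905.

Tax revenue = $2905 hundred.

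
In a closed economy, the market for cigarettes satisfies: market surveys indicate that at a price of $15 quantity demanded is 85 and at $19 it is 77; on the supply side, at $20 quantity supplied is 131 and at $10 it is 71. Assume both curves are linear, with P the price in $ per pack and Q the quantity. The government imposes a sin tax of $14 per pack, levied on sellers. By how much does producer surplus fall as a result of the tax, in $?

Demand slope: (77 − 85)/(19 − 15) = -2, so Qd = 115 − 2P.
Supply slope: (71 − 131)/(10 − 20) = 6, so Qs = 6P + 11.
Without the tax, 115 − 2P = 6P + 11 gives 8P = 104, so P* = $13 and Q* = 89.
With the tax collected from sellers, supply shifts: Qs = 6(P − 14) + 11.
New equilibrium: consumers pay $23.5, sellers receive $9.5, Q = 68. (Wedge: Pb − Ps = 14.)
ΔPS is the trapezoid between Q = 68 and Q = 89 of height $3.5: ½ · (89 + 68) · 3.5 = $274.75.

Producer surplus falls by $274.75.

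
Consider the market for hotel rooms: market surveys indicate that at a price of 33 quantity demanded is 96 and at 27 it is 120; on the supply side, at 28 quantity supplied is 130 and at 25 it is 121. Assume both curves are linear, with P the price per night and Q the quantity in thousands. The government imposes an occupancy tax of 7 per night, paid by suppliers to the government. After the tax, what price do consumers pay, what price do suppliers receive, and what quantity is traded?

Demand slope: (120 − 96)/(27 − 33) = -4, so Qd = 228 − 4P.
Supply slope: (121 − 130)/(25 − 28) = 3, so Qs = 3P + 46.
Without the tax, 228 − 4P = 3P + 46 gives 7P = 182, so P* = 26 and Q* = 124.
With the tax collected from suppliers, supply shifts: Qs = 3(P − 7) + 46.
New equilibrium: consumers pay 29, suppliers receive 22, Q = 112. (Wedge: Pb − Ps = 7.)

Consumers pay 29; suppliers receive 22; quantity = 112.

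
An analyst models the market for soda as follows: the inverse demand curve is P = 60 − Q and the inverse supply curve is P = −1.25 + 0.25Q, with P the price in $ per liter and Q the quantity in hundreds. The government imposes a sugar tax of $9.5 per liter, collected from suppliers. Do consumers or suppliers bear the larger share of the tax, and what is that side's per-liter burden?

Consumers bear the larger share: $7.6 per liter.

Rewrite in direct form: Qd = 60 − P and Qs = 4P + 5.
Without the tax, 60 − P = 4P + 5 gives 5P = 55, so P* = $11 and Q* = 49.
With the tax collected from suppliers, supply shifts: Qs = 4(P − 9.5) + 5.
New equilibrium: consumers pay $18.6, suppliers receive $9.1, Q = 41.4. (Wedge: Pb − Ps = 9.5.)
Per-liter burden: consumers $7.6, suppliers $1.9.
Consumers take the larger share because demand is less price-elastic here (demand slope 1 vs supply slope 4).
The less price-elastic side of the market bears the larger share of a per-unit tax.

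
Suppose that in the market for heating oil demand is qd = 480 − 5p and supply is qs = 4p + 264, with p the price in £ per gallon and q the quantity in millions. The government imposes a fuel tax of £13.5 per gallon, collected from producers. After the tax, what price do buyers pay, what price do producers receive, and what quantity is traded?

Without the tax, 480 − 5p = 4p + 264 gives 9p = 216, so p* = £24 and q* = 360.
With the tax collected from producers, supply shifts: qs = 4(p − 13.5) + 264.
New equilibrium: buyers pay £30, producers receive £16.5, q = 330. (Wedge: pb − ps = 13.5.)

Buyers pay £30; producers receive £16.5; quantity = 330.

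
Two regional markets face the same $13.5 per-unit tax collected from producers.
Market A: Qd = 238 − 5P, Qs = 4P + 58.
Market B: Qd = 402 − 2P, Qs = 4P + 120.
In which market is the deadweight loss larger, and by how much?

Market A: pre-tax P* = $20, Q* = 138; post-tax Q = 108; deadweight loss = $202.5.
Market B: pre-tax P* = $47, Q* = 308; post-tax Q = 290; deadweight loss = $121.5.
Difference: $202.5 vs $121.5 → market A is larger by $81.

Market A, by $81.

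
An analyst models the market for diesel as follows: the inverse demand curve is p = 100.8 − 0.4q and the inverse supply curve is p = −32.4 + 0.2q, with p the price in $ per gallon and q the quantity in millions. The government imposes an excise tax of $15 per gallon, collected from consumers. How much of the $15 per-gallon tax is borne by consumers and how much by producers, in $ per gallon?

Consumers bear $10 per gallon; producers bear $5 per gallon.

Rewrite in direct form: qd = 252 − 2.5p and qs = 5p + 162.
Without the tax, 252 − 2.5p = 5p + 162 gives 7.5p = 90, so p* = $12 and q* = 222.
With the tax collected from consumers, demand (in seller-price terms) shifts: qd = 252 − 2.5(p + 15).
New equilibrium: consumers pay $22, producers receive $7, q = 197. (Wedge: pb − ps = 15.)
Burden on consumers: $10; on producers: $5. (They sum to $15.)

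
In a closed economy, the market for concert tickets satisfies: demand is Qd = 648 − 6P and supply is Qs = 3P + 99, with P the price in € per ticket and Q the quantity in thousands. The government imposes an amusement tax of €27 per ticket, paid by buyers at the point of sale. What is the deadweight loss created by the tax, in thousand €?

Deadweight loss = €729 thousand.

Before the tax: set 648 − 6P = 3P + 99 → P* = €61, Q* = 282.
With the tax collected from buyers, demand (in seller-price terms) shifts: Qd = 648 − 6(P + 27).
New equilibrium: buyers pay €70, producers receive €43, Q = 228. (Wedge: Pb − Ps = 27.)
Quantity falls by |ΔQ| = |282 − 228| = 54.
DWL = ½ · t · |ΔQ| = ½ · 27 · 54 = €729.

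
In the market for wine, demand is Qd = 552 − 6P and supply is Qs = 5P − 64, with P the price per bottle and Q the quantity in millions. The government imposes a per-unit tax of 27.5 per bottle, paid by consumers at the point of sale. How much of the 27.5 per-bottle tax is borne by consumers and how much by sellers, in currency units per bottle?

Consumers bear 12.5 per bottle; sellers bear 15 per bottle.

Before the tax: set 552 − 6P = 5P − 64 → P* = 56, Q* = 216.
With the tax collected from consumers, demand (in seller-price terms) shifts: Qd = 552 − 6(P + 27.5).
New equilibrium: consumers pay 68.5, sellers receive 41, Q = 141. (Wedge: Pb − Ps = 27.5.)
Burden on consumers: 12.5; on sellers: 15. (They sum to 27.5.)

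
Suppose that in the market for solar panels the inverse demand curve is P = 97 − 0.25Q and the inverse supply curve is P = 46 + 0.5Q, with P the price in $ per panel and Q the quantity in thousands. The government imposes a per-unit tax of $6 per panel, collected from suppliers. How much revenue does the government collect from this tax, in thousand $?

Tax revenue = $360 thousand.

Inverting to Q(P) form: Qd = 388 − 4P; Qs = 2P − 92.
Before the tax: set 388 − 4P = 2P − 92 → P* = $80, Q* = 68.
With the tax collected from suppliers, supply shifts: Qs = 2(P − 6) − 92.
Solving gives Q = 60 with consumers paying $82 and suppliers receiving $76 (the $6 wedge).
Revenue = t · Q = 6 · 60 = $360.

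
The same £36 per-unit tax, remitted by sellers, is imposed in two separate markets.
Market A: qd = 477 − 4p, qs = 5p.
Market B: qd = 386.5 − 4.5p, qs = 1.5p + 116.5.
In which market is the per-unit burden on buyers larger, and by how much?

Market A: pre-tax p* = £53, q* = 265; post-tax q = 185; per-unit burden on buyers = £20.
Market B: pre-tax p* = £45, q* = 184; post-tax q = 143.5; per-unit burden on buyers = £9.
Difference: £20 vs £9 → market A is larger by £11.

Market A, by £11.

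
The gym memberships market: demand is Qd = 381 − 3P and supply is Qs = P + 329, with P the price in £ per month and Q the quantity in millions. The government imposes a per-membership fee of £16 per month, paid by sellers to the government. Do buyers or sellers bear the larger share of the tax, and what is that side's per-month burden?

Sellers bear the larger share: £12 per month.

Without the tax, 381 − 3P = P + 329 gives 4P = 52, so P* = £13 and Q* = 342.
With the tax collected from sellers, supply shifts: Qs = (P − 16) + 329.
Solving gives Q = 330 with buyers paying £17 and sellers receiving £1 (the £16 wedge).
Per-month burden: buyers £4, sellers £12.
Sellers take the larger share because supply is less price-elastic here (demand slope 3 vs supply slope 1).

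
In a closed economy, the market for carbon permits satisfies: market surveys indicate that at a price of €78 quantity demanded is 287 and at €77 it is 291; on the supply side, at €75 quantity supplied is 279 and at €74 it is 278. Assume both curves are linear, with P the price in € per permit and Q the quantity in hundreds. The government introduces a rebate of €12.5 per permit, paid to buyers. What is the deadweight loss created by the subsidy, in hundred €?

Demand slope: (291 − 287)/(77 − 78) = -4, so Qd = 599 − 4P.
Supply slope: (278 − 279)/(74 − 75) = 1, so Qs = P + 204.
Before the subsidy: set 599 − 4P = P + 204 → P* = €79, Q* = 283.
With a per-unit subsidy paid to buyers, each effectively pays P − 12.5, so demand becomes Qd = 599 − 4(P − 12.5).
Solving gives Q = 293 with buyers paying €76.5 and producers receiving €89 (the €12.5 wedge).
Quantity rises by |ΔQ| = |283 − 293| = 10.
DWL = ½ · t · |ΔQ| = ½ · 12.5 · 10 = €62.5.

Deadweight loss = €62.5 hundred.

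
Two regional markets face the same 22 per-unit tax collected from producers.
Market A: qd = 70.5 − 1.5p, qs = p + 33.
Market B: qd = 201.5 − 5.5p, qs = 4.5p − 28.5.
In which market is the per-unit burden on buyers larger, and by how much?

Market B, by 1.1.

Market A: pre-tax p* = 15, q* = 48; post-tax q = 34.8; per-unit burden on buyers = 8.8.
Market B: pre-tax p* = 23, q* = 75; post-tax q = 20.55; per-unit burden on buyers = 9.9.
Difference: 8.8 vs 9.9 → market B is larger by 1.1.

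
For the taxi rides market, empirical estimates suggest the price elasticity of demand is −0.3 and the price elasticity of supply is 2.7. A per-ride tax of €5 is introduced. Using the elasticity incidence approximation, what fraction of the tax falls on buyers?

Incidence ratio: buyers' share ≈ εs / (εs + |εd|) = 2.7 / (2.7 + 0.3) = 0.9.
Supply is the more elastic side, so buyers bear the larger share.

Buyers' share ≈ 0.9.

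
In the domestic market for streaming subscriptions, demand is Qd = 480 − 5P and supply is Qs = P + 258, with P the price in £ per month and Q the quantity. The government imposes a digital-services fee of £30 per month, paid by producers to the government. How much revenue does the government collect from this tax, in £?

Tax revenue = £8100.

Without the tax, 480 − 5P = P + 258 gives 6P = 222, so P* = £37 and Q* = 295.
With the tax collected from producers, supply shifts: Qs = (P − 30) + 258.
Solving gives Q = 270 with buyers paying £42 and producers receiving £12 (the £30 wedge).
Revenue = t · Q = 30 · 270 = £8100.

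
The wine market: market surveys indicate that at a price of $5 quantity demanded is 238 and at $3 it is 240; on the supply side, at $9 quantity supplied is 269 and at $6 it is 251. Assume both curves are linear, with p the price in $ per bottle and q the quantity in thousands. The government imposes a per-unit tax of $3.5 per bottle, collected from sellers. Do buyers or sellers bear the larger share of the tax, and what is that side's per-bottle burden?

Buyers bear the larger share: $3 per bottle.

Demand slope: (240 − 238)/(3 − 5) = -1, so qd = 243 − p.
Supply slope: (251 − 269)/(6 − 9) = 6, so qs = 6p + 215.
Without the tax, 243 − p = 6p + 215 gives 7p = 28, so p* = $4 and q* = 239.
With the tax collected from sellers, supply shifts: qs = 6(p − 3.5) + 215.
New equilibrium: buyers pay $7, sellers receive $3.5, q = 236. (Wedge: pb − ps = 3.5.)
Per-bottle burden: buyers $3, sellers $0.5.
Buyers take the larger share because demand is less price-elastic here (demand slope 1 vs supply slope 6).
The less price-elastic side of the market bears the larger share of a per-unit tax.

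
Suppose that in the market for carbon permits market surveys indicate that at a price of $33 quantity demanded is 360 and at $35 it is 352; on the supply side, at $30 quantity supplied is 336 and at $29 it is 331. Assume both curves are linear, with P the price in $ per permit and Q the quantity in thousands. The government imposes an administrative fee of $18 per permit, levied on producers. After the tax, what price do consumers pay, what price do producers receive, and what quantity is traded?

Demand slope: (352 − 360)/(35 − 33) = -4, so Qd = 492 − 4P.
Supply slope: (331 − 336)/(29 − 30) = 5, so Qs = 5P + 186.
Before the tax: set 492 − 4P = 5P + 186 → P* = $34, Q* = 356.
With the tax collected from producers, supply shifts: Qs = 5(P − 18) + 186.
New equilibrium: consumers pay $44, producers receive $26, Q = 316. (Wedge: Pb − Ps = 18.)
The less price-elastic side of the market bears the larger share of a per-unit tax.

Consumers pay $44; producers receive $26; quantity = 316.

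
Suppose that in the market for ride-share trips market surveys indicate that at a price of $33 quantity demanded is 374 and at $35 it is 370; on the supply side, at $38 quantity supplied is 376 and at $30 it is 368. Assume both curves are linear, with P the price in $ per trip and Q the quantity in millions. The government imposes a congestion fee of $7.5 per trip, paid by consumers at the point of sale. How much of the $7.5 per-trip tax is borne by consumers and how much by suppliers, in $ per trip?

Demand slope: (370 − 374)/(35 − 33) = -2, so Qd = 440 − 2P.
Supply slope: (368 − 376)/(30 − 38) = 1, so Qs = P + 338.
Before the tax: set 440 − 2P = P + 338 → P* = $34, Q* = 372.
With the tax collected from consumers, demand (in seller-price terms) shifts: Qd = 440 − 2(P + 7.5).
New equilibrium: consumers pay $36.5, suppliers receive $29, Q = 367. (Wedge: Pb − Ps = 7.5.)
Burden on consumers: $2.5; on suppliers: $5. (They sum to $7.5.)

Consumers bear $2.5 per trip; suppliers bear $5 per trip.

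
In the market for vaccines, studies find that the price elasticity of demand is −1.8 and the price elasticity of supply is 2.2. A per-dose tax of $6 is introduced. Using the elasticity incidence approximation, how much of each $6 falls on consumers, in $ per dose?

Incidence ratio: consumers' share ≈ εs / (εs + |εd|) = 2.2 / (2.2 + 1.8) = 0.55.
So consumers bear ≈ 0.55 × $6 = $3.3; producers bear $2.7.

Consumers bear ≈ $3.3 per dose.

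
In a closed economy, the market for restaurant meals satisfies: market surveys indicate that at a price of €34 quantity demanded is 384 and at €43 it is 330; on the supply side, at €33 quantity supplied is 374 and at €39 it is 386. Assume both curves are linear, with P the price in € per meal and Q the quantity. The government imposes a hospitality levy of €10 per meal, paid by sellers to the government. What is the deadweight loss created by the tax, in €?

Deadweight loss = €75.

Demand slope: (330 − 384)/(43 − 34) = -6, so Qd = 588 − 6P.
Supply slope: (386 − 374)/(39 − 33) = 2, so Qs = 2P + 308.
Before the tax: set 588 − 6P = 2P + 308 → P* = €35, Q* = 378.
With the tax collected from sellers, supply shifts: Qs = 2(P − 10) + 308.
Solving gives Q = 363 with buyers paying €37.5 and sellers receiving €27.5 (the €10 wedge).
Quantity falls by |ΔQ| = |378 − 363| = 15.
DWL = ½ · t · |ΔQ| = ½ · 10 · 15 = €75.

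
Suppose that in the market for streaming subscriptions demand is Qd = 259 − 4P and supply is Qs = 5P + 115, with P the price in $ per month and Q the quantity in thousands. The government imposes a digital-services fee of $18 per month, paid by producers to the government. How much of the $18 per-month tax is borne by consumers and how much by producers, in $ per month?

Before the tax: set 259 − 4P = 5P + 115 → P* = $16, Q* = 195.
With the tax collected from producers, supply shifts: Qs = 5(P − 18) + 115.
Solving gives Q = 155 with consumers paying $26 and producers receiving $8 (the $18 wedge).
Burden on consumers: $10; on producers: $8. (They sum to $18.)

Consumers bear $10 per month; producers bear $8 per month.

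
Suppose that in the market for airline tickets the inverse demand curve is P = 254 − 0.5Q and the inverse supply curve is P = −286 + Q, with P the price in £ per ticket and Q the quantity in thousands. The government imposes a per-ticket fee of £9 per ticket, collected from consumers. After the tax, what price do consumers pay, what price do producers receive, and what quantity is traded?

Consumers pay £77; producers receive £68; quantity = 354.

Inverting to Q(P) form: Qd = 508 − 2P; Qs = P + 286.
Without the tax, 508 − 2P = P + 286 gives 3P = 222, so P* = £74 and Q* = 360.
With the tax collected from consumers, demand (in seller-price terms) shifts: Qd = 508 − 2(P + 9).
New equilibrium: consumers pay £77, producers receive £68, Q = 354. (Wedge: Pb − Ps = 9.)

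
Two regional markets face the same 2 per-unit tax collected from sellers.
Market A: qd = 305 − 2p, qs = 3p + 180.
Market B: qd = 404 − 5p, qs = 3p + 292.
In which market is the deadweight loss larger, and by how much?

Market B, by 1.35.

Market A: pre-tax p* = 25, q* = 255; post-tax q = 252.6; deadweight loss = 2.4.
Market B: pre-tax p* = 14, q* = 334; post-tax q = 330.25; deadweight loss = 3.75.
Difference: 2.4 vs 3.75 → market B is larger by 1.35.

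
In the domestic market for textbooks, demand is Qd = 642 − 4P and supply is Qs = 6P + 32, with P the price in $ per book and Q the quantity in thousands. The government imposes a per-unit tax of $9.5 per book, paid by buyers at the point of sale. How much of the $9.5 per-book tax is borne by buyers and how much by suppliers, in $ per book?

Without the tax, 642 − 4P = 6P + 32 gives 10P = 610, so P* = $61 and Q* = 398.
With the tax collected from buyers, demand (in seller-price terms) shifts: Qd = 642 − 4(P + 9.5).
Solving gives Q = 375.2 with buyers paying $66.7 and suppliers receiving $57.2 (the $9.5 wedge).
Burden on buyers: $5.7; on suppliers: $3.8. (They sum to $9.5.)
The less price-elastic side of the market bears the larger share of a per-unit tax.

Buyers bear $5.7 per book; suppliers bear $3.8 per book.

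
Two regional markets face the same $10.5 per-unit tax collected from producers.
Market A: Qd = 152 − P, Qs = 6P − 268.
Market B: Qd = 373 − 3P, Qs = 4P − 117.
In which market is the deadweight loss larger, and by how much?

Market B, by $47.25.

Market A: pre-tax P* = $60, Q* = 92; post-tax Q = 83; deadweight loss = $47.25.
Market B: pre-tax P* = $70, Q* = 163; post-tax Q = 145; deadweight loss = $94.5.
Difference: $47.25 vs $94.5 → market B is larger by $47.25.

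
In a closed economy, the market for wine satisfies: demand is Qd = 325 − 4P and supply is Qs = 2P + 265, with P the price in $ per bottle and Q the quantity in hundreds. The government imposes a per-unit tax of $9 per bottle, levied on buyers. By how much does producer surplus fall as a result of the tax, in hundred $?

Before the tax: set 325 − 4P = 2P + 265 → P* = $10, Q* = 285.
With the tax collected from buyers, demand (in seller-price terms) shifts: Qd = 325 − 4(P + 9).
Solving gives Q = 273 with buyers paying $13 and suppliers receiving $4 (the $9 wedge).
ΔPS is the trapezoid between Q = 273 and Q = 285 of height $6: ½ · (285 + 273) · 6 = $1674.

Producer surplus falls by $1674 hundred.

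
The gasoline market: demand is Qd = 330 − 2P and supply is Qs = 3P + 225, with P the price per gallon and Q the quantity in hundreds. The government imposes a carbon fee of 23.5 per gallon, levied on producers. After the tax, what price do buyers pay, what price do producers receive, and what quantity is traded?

Without the tax, 330 − 2P = 3P + 225 gives 5P = 105, so P* = 21 and Q* = 288.
With the tax collected from producers, supply shifts: Qs = 3(P − 23.5) + 225.
Solving gives Q = 259.8 with buyers paying 35.1 and producers receiving 11.6 (the 23.5 wedge).
The less price-elastic side of the market bears the larger share of a per-unit tax.

Buyers pay 35.1; producers receive 11.6; quantity = 259.8.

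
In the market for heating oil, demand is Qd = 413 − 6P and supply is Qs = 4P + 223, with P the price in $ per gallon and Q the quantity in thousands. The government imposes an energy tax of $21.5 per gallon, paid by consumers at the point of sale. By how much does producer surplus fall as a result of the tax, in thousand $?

Before the tax: set 413 − 6P = 4P + 223 → P* = $19, Q* = 299.
With the tax collected from consumers, demand (in seller-price terms) shifts: Qd = 413 − 6(P + 21.5).
New equilibrium: consumers pay $27.6, producers receive $6.1, Q = 247.4. (Wedge: Pb − Ps = 21.5.)
ΔPS is the trapezoid between Q = 247.4 and Q = 299 of height $12.9: ½ · (299 + 247.4) · 12.9 = $3524.28.

Producer surplus falls by $3524.28 thousand.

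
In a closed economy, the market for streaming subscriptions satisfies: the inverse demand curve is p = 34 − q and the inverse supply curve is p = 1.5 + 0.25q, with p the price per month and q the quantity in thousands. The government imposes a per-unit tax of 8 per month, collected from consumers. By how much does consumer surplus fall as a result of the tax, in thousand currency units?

Rewrite in direct form: qd = 34 − p and qs = 4p − 6.
Without the tax, 34 − p = 4p − 6 gives 5p = 40, so p* = 8 and q* = 26.
With the tax collected from consumers, demand (in seller-price terms) shifts: qd = 34 − (p + 8).
Solving gives q = 19.6 with consumers paying 14.4 and producers receiving 6.4 (the 8 wedge).
ΔCS is the trapezoid between Q = 19.6 and Q = 26 of height 6.4: ½ · (26 + 19.6) · 6.4 = 145.92.

Consumer surplus falls by 145.92 thousand.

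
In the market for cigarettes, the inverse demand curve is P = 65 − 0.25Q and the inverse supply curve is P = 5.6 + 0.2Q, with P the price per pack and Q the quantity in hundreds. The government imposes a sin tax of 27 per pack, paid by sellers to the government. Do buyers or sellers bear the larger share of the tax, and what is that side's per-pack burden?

Rewrite in direct form: Qd = 260 − 4P and Qs = 5P − 28.
Without the tax, 260 − 4P = 5P − 28 gives 9P = 288, so P* = 32 and Q* = 132.
With the tax collected from sellers, supply shifts: Qs = 5(P − 27) − 28.
Solving gives Q = 72 with buyers paying 47 and sellers receiving 20 (the 27 wedge).
Per-pack burden: buyers 15, sellers 12.
Buyers take the larger share because demand is less price-elastic here (demand slope 4 vs supply slope 5).

Buyers bear the larger share: 15 per pack.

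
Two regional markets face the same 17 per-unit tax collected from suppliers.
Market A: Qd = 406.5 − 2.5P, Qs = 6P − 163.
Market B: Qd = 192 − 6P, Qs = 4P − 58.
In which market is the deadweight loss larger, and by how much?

Market A: pre-tax P* = 67, Q* = 239; post-tax Q = 209; deadweight loss = 255.
Market B: pre-tax P* = 25, Q* = 42; post-tax Q = 1.2; deadweight loss = 346.8.
Difference: 255 vs 346.8 → market B is larger by 91.8.

Market B, by 91.8.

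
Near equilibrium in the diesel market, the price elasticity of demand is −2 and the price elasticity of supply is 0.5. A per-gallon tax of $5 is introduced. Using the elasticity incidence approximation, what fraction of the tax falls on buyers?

Buyers' share ≈ 0.2.

Incidence ratio: buyers' share ≈ εs / (εs + |εd|) = 0.5 / (0.5 + 2) = 0.2.
Supply is the less elastic side, so buyers bear the smaller share.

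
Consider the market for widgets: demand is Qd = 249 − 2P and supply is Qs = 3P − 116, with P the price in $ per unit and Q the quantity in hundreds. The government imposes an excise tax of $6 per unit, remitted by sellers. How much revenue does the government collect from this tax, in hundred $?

Without the tax, 249 − 2P = 3P − 116 gives 5P = 365, so P* = $73 and Q* = 103.
With the tax collected from sellers, supply shifts: Qs = 3(P − 6) − 116.
New equilibrium: consumers pay $76.6, sellers receive $70.6, Q = 95.8. (Wedge: Pb − Ps = 6.)
Revenue = t · Q = 6 · 95.8 = $574.8.

Tax revenue = $574.8 hundred.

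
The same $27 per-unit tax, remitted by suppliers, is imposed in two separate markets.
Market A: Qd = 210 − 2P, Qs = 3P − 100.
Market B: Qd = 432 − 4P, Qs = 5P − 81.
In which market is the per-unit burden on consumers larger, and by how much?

Market A: pre-tax P* = $62, Q* = 86; post-tax Q = 53.6; per-unit burden on consumers = $16.2.
Market B: pre-tax P* = $57, Q* = 204; post-tax Q = 144; per-unit burden on consumers = $15.
Difference: $16.2 vs $15 → market A is larger by $1.2.

Market A, by $1.2.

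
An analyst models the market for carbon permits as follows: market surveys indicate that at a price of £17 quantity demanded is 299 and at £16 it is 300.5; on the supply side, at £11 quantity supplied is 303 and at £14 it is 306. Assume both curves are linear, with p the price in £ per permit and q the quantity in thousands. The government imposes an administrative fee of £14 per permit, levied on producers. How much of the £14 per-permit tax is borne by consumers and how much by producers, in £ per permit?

Demand slope: (300.5 − 299)/(16 − 17) = -1.5, so qd = 324.5 − 1.5p.
Supply slope: (306 − 303)/(14 − 11) = 1, so qs = p + 292.
Without the tax, 324.5 − 1.5p = p + 292 gives 2.5p = 32.5, so p* = £13 and q* = 305.
With the tax collected from producers, supply shifts: qs = (p − 14) + 292.
Solving gives q = 296.6 with consumers paying £18.6 and producers receiving £4.6 (the £14 wedge).
Burden on consumers: £5.6; on producers: £8.4. (They sum to £14.)
The less price-elastic side of the market bears the larger share of a per-unit tax.

Consumers bear £5.6 per permit; producers bear £8.4 per permit.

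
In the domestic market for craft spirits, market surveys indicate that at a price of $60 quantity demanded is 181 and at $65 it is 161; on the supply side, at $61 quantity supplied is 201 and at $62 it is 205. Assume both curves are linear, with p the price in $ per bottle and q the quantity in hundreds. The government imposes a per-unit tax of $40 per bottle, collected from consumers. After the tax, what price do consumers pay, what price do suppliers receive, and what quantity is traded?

Demand slope: (161 − 181)/(65 − 60) = -4, so qd = 421 − 4p.
Supply slope: (205 − 201)/(62 − 61) = 4, so qs = 4p − 43.
Before the tax: set 421 − 4p = 4p − 43 → p* = $58, q* = 189.
With the tax collected from consumers, demand (in seller-price terms) shifts: qd = 421 − 4(p + 40).
New equilibrium: consumers pay $78, suppliers receive $38, q = 109. (Wedge: pb − ps = 40.)
The less price-elastic side of the market bears the larger share of a per-unit tax.

Consumers pay $78; suppliers receive $38; quantity = 109.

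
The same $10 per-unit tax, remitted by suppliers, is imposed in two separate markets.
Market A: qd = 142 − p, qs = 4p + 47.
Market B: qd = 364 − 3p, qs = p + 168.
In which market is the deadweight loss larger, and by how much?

Market A, by $2.5.

Market A: pre-tax p* = $19, q* = 123; post-tax q = 115; deadweight loss = $40.
Market B: pre-tax p* = $49, q* = 217; post-tax q = 209.5; deadweight loss = $37.5.
Difference: $40 vs $37.5 → market A is larger by $2.5.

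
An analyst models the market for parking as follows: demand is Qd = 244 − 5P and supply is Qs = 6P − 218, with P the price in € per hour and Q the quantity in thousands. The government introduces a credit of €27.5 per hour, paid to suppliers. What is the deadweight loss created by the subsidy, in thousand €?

Deadweight loss = €1031.25 thousand.

Before the subsidy: set 244 − 5P = 6P − 218 → P* = €42, Q* = 34.
With a per-unit subsidy paid to suppliers, each receives P + 27.5 per unit sold, so supply becomes Qs = 6(P + 27.5) − 218.
Solving gives Q = 109 with buyers paying €27 and suppliers receiving €54.5 (the €27.5 wedge).
Quantity rises by |ΔQ| = |34 − 109| = 75.
DWL = ½ · t · |ΔQ| = ½ · 27.5 · 75 = €1031.25.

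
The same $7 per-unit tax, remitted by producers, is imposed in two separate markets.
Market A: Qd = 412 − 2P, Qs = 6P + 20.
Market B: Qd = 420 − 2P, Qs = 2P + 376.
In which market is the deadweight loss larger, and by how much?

Market A, by $12.25.

Market A: pre-tax P* = $49, Q* = 314; post-tax Q = 303.5; deadweight loss = $36.75.
Market B: pre-tax P* = $11, Q* = 398; post-tax Q = 391; deadweight loss = $24.5.
Difference: $36.75 vs $24.5 → market A is larger by $12.25.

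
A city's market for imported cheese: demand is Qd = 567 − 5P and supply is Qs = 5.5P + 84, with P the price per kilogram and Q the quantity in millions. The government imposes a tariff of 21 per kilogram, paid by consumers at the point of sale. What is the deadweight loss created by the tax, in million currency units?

Before the tax: set 567 − 5P = 5.5P + 84 → P* = 46, Q* = 337.
With the tax collected from consumers, demand (in seller-price terms) shifts: Qd = 567 − 5(P + 21).
New equilibrium: consumers pay 57, producers receive 36, Q = 282. (Wedge: Pb − Ps = 21.)
Quantity falls by |ΔQ| = |337 − 282| = 55.
DWL = ½ · t · |ΔQ| = ½ · 21 · 55 = 577.5.

Deadweight loss = 577.5 million.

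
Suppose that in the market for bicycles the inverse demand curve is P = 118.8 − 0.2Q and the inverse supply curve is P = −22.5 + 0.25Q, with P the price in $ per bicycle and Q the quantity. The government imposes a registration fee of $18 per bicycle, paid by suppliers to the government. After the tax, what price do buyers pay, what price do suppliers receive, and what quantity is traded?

Buyers pay $64; suppliers receive $46; quantity = 274.

Rewrite in direct form: Qd = 594 − 5P and Qs = 4P + 90.
Before the tax: set 594 − 5P = 4P + 90 → P* = $56, Q* = 314.
With the tax collected from suppliers, supply shifts: Qs = 4(P − 18) + 90.
New equilibrium: buyers pay $64, suppliers receive $46, Q = 274. (Wedge: Pb − Ps = 18.)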